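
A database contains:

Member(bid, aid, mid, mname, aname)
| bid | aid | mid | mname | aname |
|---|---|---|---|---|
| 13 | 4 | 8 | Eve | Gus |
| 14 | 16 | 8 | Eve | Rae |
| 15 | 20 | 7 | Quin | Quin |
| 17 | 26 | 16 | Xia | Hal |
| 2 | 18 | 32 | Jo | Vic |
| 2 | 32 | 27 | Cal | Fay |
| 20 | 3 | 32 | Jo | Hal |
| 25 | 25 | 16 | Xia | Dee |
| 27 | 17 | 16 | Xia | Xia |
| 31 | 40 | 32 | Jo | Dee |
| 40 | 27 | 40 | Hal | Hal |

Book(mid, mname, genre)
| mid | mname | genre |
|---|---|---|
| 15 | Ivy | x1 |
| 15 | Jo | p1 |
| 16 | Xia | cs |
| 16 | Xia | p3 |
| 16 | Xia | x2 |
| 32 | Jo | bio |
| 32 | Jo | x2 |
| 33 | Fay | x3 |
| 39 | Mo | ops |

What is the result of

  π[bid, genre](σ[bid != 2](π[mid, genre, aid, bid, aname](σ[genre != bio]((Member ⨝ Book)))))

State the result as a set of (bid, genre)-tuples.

Member ⋈ Book (natural join on mid, mname): {(17, 26, 16, Xia, Hal, cs), (17, 26, 16, Xia, Hal, p3), (17, 26, 16, Xia, Hal, x2), (2, 18, 32, Jo, Vic, bio), (2, 18, 32, Jo, Vic, x2), (20, 3, 32, Jo, Hal, bio), (20, 3, 32, Jo, Hal, x2), (25, 25, 16, Xia, Dee, cs), (25, 25, 16, Xia, Dee, p3), (25, 25, 16, Xia, Dee, x2), (27, 17, 16, Xia, Xia, cs), (27, 17, 16, Xia, Xia, p3), (27, 17, 16, Xia, Xia, x2), (31, 40, 32, Jo, Dee, bio), (31, 40, 32, Jo, Dee, x2)}
Selection genre != bio: {(17, 26, 16, Xia, Hal, cs), (17, 26, 16, Xia, Hal, p3), (17, 26, 16, Xia, Hal, x2), (2, 18, 32, Jo, Vic, x2), (20, 3, 32, Jo, Hal, x2), (25, 25, 16, Xia, Dee, cs), (25, 25, 16, Xia, Dee, p3), (25, 25, 16, Xia, Dee, x2), (27, 17, 16, Xia, Xia, cs), (27, 17, 16, Xia, Xia, p3), (27, 17, 16, Xia, Xia, x2), (31, 40, 32, Jo, Dee, x2)}
Projecting to mid, genre, aid, bid, aname: {(16, cs, 17, 27, Xia), (16, cs, 25, 25, Dee), (16, cs, 26, 17, Hal), (16, p3, 17, 27, Xia), (16, p3, 25, 25, Dee), (16, p3, 26, 17, Hal), (16, x2, 17, 27, Xia), (16, x2, 25, 25, Dee), (16, x2, 26, 17, Hal), (32, x2, 18, 2, Vic), (32, x2, 3, 20, Hal), (32, x2, 40, 31, Dee)}
Selection bid != 2: {(16, cs, 17, 27, Xia), (16, cs, 25, 25, Dee), (16, cs, 26, 17, Hal), (16, p3, 17, 27, Xia), (16, p3, 25, 25, Dee), (16, p3, 26, 17, Hal), (16, x2, 17, 27, Xia), (16, x2, 25, 25, Dee), (16, x2, 26, 17, Hal), (32, x2, 3, 20, Hal), (32, x2, 40, 31, Dee)}
Projecting to bid, genre: {(17, cs), (17, p3), (17, x2), (20, x2), (25, cs), (25, p3), (25, x2), (27, cs), (27, p3), (27, x2), (31, x2)}

{(17, cs), (17, p3), (17, x2), (20, x2), (25, cs), (25, p3), (25, x2), (27, cs), (27, p3), (27, x2), (31, x2)}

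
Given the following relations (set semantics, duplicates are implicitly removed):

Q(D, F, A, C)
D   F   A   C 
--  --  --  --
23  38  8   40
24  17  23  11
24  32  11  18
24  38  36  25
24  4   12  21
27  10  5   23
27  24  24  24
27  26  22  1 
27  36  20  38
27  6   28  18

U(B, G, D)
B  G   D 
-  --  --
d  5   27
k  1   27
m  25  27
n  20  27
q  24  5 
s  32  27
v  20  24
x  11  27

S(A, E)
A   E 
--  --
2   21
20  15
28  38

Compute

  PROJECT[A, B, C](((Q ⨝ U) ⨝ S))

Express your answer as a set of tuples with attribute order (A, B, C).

{(20, d, 38), (20, k, 38), (20, m, 38), (20, n, 38), (20, s, 38), (20, x, 38), (28, d, 18), (28, k, 18), (28, m, 18), (28, n, 18), (28, s, 18), (28, x, 18)}

Natural join on D: {(24, 17, 23, 11, v, 20), (24, 32, 11, 18, v, 20), (24, 38, 36, 25, v, 20), (24, 4, 12, 21, v, 20), (27, 10, 5, 23, d, 5), (27, 10, 5, 23, k, 1), (27, 10, 5, 23, m, 25), (27, 10, 5, 23, n, 20), (27, 10, 5, 23, s, 32), (27, 10, 5, 23, x, 11), (27, 24, 24, 24, d, 5), (27, 24, 24, 24, k, 1), (27, 24, 24, 24, m, 25), (27, 24, 24, 24, n, 20), (27, 24, 24, 24, s, 32), (27, 24, 24, 24, x, 11), (27, 26, 22, 1, d, 5), (27, 26, 22, 1, k, 1), (27, 26, 22, 1, m, 25), (27, 26, 22, 1, n, 20), (27, 26, 22, 1, s, 32), (27, 26, 22, 1, x, 11), (27, 36, 20, 38, d, 5), (27, 36, 20, 38, k, 1), (27, 36, 20, 38, m, 25), (27, 36, 20, 38, n, 20), (27, 36, 20, 38, s, 32), (27, 36, 20, 38, x, 11), (27, 6, 28, 18, d, 5), (27, 6, 28, 18, k, 1), (27, 6, 28, 18, m, 25), (27, 6, 28, 18, n, 20), (27, 6, 28, 18, s, 32), (27, 6, 28, 18, x, 11)}
Natural join on A: {(27, 36, 20, 38, d, 5, 15), (27, 36, 20, 38, k, 1, 15), (27, 36, 20, 38, m, 25, 15), (27, 36, 20, 38, n, 20, 15), (27, 36, 20, 38, s, 32, 15), (27, 36, 20, 38, x, 11, 15), (27, 6, 28, 18, d, 5, 38), (27, 6, 28, 18, k, 1, 38), (27, 6, 28, 18, m, 25, 38), (27, 6, 28, 18, n, 20, 38), (27, 6, 28, 18, s, 32, 38), (27, 6, 28, 18, x, 11, 38)}
π_{A, B, C} gives {(20, d, 38), (20, k, 38), (20, m, 38), (20, n, 38), (20, s, 38), (20, x, 38), (28, d, 18), (28, k, 18), (28, m, 18), (28, n, 18), (28, s, 18), (28, x, 18)}.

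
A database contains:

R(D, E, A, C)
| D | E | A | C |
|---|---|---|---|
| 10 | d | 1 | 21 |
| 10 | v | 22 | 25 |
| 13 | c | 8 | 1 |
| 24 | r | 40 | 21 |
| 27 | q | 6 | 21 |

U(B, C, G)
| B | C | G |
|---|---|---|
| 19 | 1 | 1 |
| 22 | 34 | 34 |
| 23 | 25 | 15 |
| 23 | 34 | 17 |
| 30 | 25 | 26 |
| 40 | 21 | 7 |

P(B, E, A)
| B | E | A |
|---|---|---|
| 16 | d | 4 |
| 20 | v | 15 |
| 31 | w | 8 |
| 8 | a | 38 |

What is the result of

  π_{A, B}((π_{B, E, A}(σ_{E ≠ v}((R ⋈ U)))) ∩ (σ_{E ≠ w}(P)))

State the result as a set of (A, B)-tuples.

R ⋈ U (natural join on C): {(10, d, 1, 21, 40, 7), (10, v, 22, 25, 23, 15), (10, v, 22, 25, 30, 26), (13, c, 8, 1, 19, 1), (24, r, 40, 21, 40, 7), (27, q, 6, 21, 40, 7)}
Apply σ_{E ≠ v}; surviving tuples: {(10, d, 1, 21, 40, 7), (13, c, 8, 1, 19, 1), (24, r, 40, 21, 40, 7), (27, q, 6, 21, 40, 7)}
Keep only column(s) B, E, A: {(19, c, 8), (40, d, 1), (40, q, 6), (40, r, 40)}
Apply σ_{E ≠ w}; surviving tuples: {(16, d, 4), (20, v, 15), (8, a, 38)}
Intersection: {(19, c, 8), (40, d, 1), (40, q, 6), (40, r, 40)} with {(16, d, 4), (20, v, 15), (8, a, 38)} → {}
Keep only column(s) A, B: {}

{}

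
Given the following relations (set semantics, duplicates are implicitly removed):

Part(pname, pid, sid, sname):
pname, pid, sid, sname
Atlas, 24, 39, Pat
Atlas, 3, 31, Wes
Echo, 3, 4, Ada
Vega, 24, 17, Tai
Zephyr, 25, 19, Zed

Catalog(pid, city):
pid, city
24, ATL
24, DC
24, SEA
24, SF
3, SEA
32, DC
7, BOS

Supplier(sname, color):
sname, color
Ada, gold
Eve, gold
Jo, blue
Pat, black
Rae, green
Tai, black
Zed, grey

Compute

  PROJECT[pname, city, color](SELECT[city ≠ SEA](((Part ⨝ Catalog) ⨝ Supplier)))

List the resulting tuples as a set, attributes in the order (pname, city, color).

{(Atlas, ATL, black), (Atlas, DC, black), (Atlas, SF, black), (Vega, ATL, black), (Vega, DC, black), (Vega, SF, black)}

Part ⋈ Catalog (natural join on pid): {(Atlas, 24, 39, Pat, ATL), (Atlas, 24, 39, Pat, DC), (Atlas, 24, 39, Pat, SEA), (Atlas, 24, 39, Pat, SF), (Atlas, 3, 31, Wes, SEA), (Echo, 3, 4, Ada, SEA), (Vega, 24, 17, Tai, ATL), (Vega, 24, 17, Tai, DC), (Vega, 24, 17, Tai, SEA), (Vega, 24, 17, Tai, SF)}
(Part ⨝ Catalog) ⋈ Supplier (natural join on sname): {(Atlas, 24, 39, Pat, ATL, black), (Atlas, 24, 39, Pat, DC, black), (Atlas, 24, 39, Pat, SEA, black), (Atlas, 24, 39, Pat, SF, black), (Echo, 3, 4, Ada, SEA, gold), (Vega, 24, 17, Tai, ATL, black), (Vega, 24, 17, Tai, DC, black), (Vega, 24, 17, Tai, SEA, black), (Vega, 24, 17, Tai, SF, black)}
Selection city ≠ SEA: {(Atlas, 24, 39, Pat, ATL, black), (Atlas, 24, 39, Pat, DC, black), (Atlas, 24, 39, Pat, SF, black), (Vega, 24, 17, Tai, ATL, black), (Vega, 24, 17, Tai, DC, black), (Vega, 24, 17, Tai, SF, black)}
π[pname, city, color]: project onto (pname, city, color) → {(Atlas, ATL, black), (Atlas, DC, black), (Atlas, SF, black), (Vega, ATL, black), (Vega, DC, black), (Vega, SF, black)}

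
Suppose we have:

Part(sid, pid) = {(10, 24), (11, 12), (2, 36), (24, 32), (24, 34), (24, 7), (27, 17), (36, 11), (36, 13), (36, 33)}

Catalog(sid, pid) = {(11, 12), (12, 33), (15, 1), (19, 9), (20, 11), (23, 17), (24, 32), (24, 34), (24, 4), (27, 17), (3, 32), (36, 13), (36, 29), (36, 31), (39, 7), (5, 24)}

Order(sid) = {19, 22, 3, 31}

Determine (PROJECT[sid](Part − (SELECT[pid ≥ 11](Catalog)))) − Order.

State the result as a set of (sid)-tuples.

{10, 2, 24, 36}

Filtering on pid ≥ 11 leaves {(11, 12), (12, 33), (20, 11), (23, 17), (24, 32), (24, 34), (27, 17), (3, 32), (36, 13), (36, 29), (36, 31), (5, 24)}.
Set difference of the two operands is {(10, 24), (2, 36), (24, 7), (36, 11), (36, 33)}.
π[sid]: project onto (sid) (1 duplicate(s) eliminated) → {10, 2, 24, 36}
Set difference of the two operands is {10, 2, 24, 36}.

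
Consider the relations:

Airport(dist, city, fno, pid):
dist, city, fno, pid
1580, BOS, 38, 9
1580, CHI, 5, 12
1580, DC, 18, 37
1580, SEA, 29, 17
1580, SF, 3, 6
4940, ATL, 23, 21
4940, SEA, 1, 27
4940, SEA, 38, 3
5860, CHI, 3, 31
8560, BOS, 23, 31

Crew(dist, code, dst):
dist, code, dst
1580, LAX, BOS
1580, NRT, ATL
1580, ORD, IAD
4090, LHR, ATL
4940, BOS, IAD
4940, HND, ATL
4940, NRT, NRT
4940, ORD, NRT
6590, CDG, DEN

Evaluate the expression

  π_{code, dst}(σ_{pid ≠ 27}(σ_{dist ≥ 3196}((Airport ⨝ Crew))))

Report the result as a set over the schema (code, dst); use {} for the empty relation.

{(BOS, IAD), (HND, ATL), (NRT, NRT), (ORD, NRT)}

Joining Airport and Crew on dist yields {(1580, BOS, 38, 9, LAX, BOS), (1580, BOS, 38, 9, NRT, ATL), (1580, BOS, 38, 9, ORD, IAD), (1580, CHI, 5, 12, LAX, BOS), (1580, CHI, 5, 12, NRT, ATL), (1580, CHI, 5, 12, ORD, IAD), (1580, DC, 18, 37, LAX, BOS), (1580, DC, 18, 37, NRT, ATL), (1580, DC, 18, 37, ORD, IAD), (1580, SEA, 29, 17, LAX, BOS), (1580, SEA, 29, 17, NRT, ATL), (1580, SEA, 29, 17, ORD, IAD), (1580, SF, 3, 6, LAX, BOS), (1580, SF, 3, 6, NRT, ATL), (1580, SF, 3, 6, ORD, IAD), (4940, ATL, 23, 21, BOS, IAD), (4940, ATL, 23, 21, HND, ATL), (4940, ATL, 23, 21, NRT, NRT), (4940, ATL, 23, 21, ORD, NRT), (4940, SEA, 1, 27, BOS, IAD), (4940, SEA, 1, 27, HND, ATL), (4940, SEA, 1, 27, NRT, NRT), (4940, SEA, 1, 27, ORD, NRT), (4940, SEA, 38, 3, BOS, IAD), (4940, SEA, 38, 3, HND, ATL), (4940, SEA, 38, 3, NRT, NRT), (4940, SEA, 38, 3, ORD, NRT)}.
Apply σ_{dist ≥ 3196}; surviving tuples: {(4940, ATL, 23, 21, BOS, IAD), (4940, ATL, 23, 21, HND, ATL), (4940, ATL, 23, 21, NRT, NRT), (4940, ATL, 23, 21, ORD, NRT), (4940, SEA, 1, 27, BOS, IAD), (4940, SEA, 1, 27, HND, ATL), (4940, SEA, 1, 27, NRT, NRT), (4940, SEA, 1, 27, ORD, NRT), (4940, SEA, 38, 3, BOS, IAD), (4940, SEA, 38, 3, HND, ATL), (4940, SEA, 38, 3, NRT, NRT), (4940, SEA, 38, 3, ORD, NRT)}
Apply σ_{pid ≠ 27}; surviving tuples: {(4940, ATL, 23, 21, BOS, IAD), (4940, ATL, 23, 21, HND, ATL), (4940, ATL, 23, 21, NRT, NRT), (4940, ATL, 23, 21, ORD, NRT), (4940, SEA, 38, 3, BOS, IAD), (4940, SEA, 38, 3, HND, ATL), (4940, SEA, 38, 3, NRT, NRT), (4940, SEA, 38, 3, ORD, NRT)}
Keep only column(s) code, dst (4 duplicate(s) eliminated): {(BOS, IAD), (HND, ATL), (NRT, NRT), (ORD, NRT)}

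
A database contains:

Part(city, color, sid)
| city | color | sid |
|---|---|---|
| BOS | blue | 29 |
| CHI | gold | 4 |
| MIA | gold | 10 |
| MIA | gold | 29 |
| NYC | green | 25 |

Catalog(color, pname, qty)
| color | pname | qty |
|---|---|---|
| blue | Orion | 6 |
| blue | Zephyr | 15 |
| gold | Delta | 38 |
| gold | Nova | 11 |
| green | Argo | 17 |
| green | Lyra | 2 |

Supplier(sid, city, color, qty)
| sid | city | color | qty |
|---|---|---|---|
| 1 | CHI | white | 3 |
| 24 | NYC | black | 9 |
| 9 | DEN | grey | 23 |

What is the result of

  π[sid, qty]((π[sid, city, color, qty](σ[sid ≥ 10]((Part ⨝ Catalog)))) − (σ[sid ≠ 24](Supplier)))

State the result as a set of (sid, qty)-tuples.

{(10, 11), (10, 38), (25, 17), (25, 2), (29, 11), (29, 15), (29, 38), (29, 6)}

Natural join on color: {(BOS, blue, 29, Orion, 6), (BOS, blue, 29, Zephyr, 15), (CHI, gold, 4, Delta, 38), (CHI, gold, 4, Nova, 11), (MIA, gold, 10, Delta, 38), (MIA, gold, 10, Nova, 11), (MIA, gold, 29, Delta, 38), (MIA, gold, 29, Nova, 11), (NYC, green, 25, Argo, 17), (NYC, green, 25, Lyra, 2)}
σ[sid ≥ 10]: keep tuples satisfying sid ≥ 10 → {(BOS, blue, 29, Orion, 6), (BOS, blue, 29, Zephyr, 15), (MIA, gold, 10, Delta, 38), (MIA, gold, 10, Nova, 11), (MIA, gold, 29, Delta, 38), (MIA, gold, 29, Nova, 11), (NYC, green, 25, Argo, 17), (NYC, green, 25, Lyra, 2)}
π[sid, city, color, qty]: project onto (sid, city, color, qty) → {(10, MIA, gold, 11), (10, MIA, gold, 38), (25, NYC, green, 17), (25, NYC, green, 2), (29, BOS, blue, 15), (29, BOS, blue, 6), (29, MIA, gold, 11), (29, MIA, gold, 38)}
σ[sid ≠ 24]: keep tuples satisfying sid ≠ 24 → {(1, CHI, white, 3), (9, DEN, grey, 23)}
Set difference of the two operands is {(10, MIA, gold, 11), (10, MIA, gold, 38), (25, NYC, green, 17), (25, NYC, green, 2), (29, BOS, blue, 15), (29, BOS, blue, 6), (29, MIA, gold, 11), (29, MIA, gold, 38)}.
π[sid, qty]: project onto (sid, qty) → {(10, 11), (10, 38), (25, 17), (25, 2), (29, 11), (29, 15), (29, 38), (29, 6)}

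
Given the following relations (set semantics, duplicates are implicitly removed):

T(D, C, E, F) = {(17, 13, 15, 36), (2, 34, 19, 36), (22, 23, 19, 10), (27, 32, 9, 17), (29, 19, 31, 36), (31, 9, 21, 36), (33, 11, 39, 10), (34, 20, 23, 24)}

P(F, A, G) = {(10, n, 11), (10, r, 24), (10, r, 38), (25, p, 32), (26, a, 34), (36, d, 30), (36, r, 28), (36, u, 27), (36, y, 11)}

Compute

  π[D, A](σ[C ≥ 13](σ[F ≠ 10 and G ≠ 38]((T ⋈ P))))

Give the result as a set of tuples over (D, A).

{(17, d), (17, r), (17, u), (17, y), (2, d), (2, r), (2, u), (2, y), (29, d), (29, r), (29, u), (29, y)}

Natural join on F: {(17, 13, 15, 36, d, 30), (17, 13, 15, 36, r, 28), (17, 13, 15, 36, u, 27), (17, 13, 15, 36, y, 11), (2, 34, 19, 36, d, 30), (2, 34, 19, 36, r, 28), (2, 34, 19, 36, u, 27), (2, 34, 19, 36, y, 11), (22, 23, 19, 10, n, 11), (22, 23, 19, 10, r, 24), (22, 23, 19, 10, r, 38), (29, 19, 31, 36, d, 30), (29, 19, 31, 36, r, 28), (29, 19, 31, 36, u, 27), (29, 19, 31, 36, y, 11), (31, 9, 21, 36, d, 30), (31, 9, 21, 36, r, 28), (31, 9, 21, 36, u, 27), (31, 9, 21, 36, y, 11), (33, 11, 39, 10, n, 11), (33, 11, 39, 10, r, 24), (33, 11, 39, 10, r, 38)}
Selection F ≠ 10 and G ≠ 38: {(17, 13, 15, 36, d, 30), (17, 13, 15, 36, r, 28), (17, 13, 15, 36, u, 27), (17, 13, 15, 36, y, 11), (2, 34, 19, 36, d, 30), (2, 34, 19, 36, r, 28), (2, 34, 19, 36, u, 27), (2, 34, 19, 36, y, 11), (29, 19, 31, 36, d, 30), (29, 19, 31, 36, r, 28), (29, 19, 31, 36, u, 27), (29, 19, 31, 36, y, 11), (31, 9, 21, 36, d, 30), (31, 9, 21, 36, r, 28), (31, 9, 21, 36, u, 27), (31, 9, 21, 36, y, 11)}
Selection C ≥ 13: {(17, 13, 15, 36, d, 30), (17, 13, 15, 36, r, 28), (17, 13, 15, 36, u, 27), (17, 13, 15, 36, y, 11), (2, 34, 19, 36, d, 30), (2, 34, 19, 36, r, 28), (2, 34, 19, 36, u, 27), (2, 34, 19, 36, y, 11), (29, 19, 31, 36, d, 30), (29, 19, 31, 36, r, 28), (29, 19, 31, 36, u, 27), (29, 19, 31, 36, y, 11)}
π_{D, A} gives {(17, d), (17, r), (17, u), (17, y), (2, d), (2, r), (2, u), (2, y), (29, d), (29, r), (29, u), (29, y)}.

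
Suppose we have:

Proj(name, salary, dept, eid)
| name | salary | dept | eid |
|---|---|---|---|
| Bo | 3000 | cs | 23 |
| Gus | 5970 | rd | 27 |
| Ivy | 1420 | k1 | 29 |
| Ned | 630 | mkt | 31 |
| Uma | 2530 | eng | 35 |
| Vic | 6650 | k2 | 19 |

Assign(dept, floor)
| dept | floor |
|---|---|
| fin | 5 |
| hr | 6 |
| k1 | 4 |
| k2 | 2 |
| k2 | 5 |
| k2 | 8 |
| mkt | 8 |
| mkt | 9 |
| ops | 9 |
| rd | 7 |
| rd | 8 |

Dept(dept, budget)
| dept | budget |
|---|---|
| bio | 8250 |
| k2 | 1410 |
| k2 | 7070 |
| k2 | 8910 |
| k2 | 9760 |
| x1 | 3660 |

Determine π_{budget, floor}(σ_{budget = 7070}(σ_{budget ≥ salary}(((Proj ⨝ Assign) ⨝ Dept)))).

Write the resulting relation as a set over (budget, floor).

{(7070, 2), (7070, 5), (7070, 8)}

Proj ⋈ Assign (natural join on dept): {(Gus, 5970, rd, 27, 7), (Gus, 5970, rd, 27, 8), (Ivy, 1420, k1, 29, 4), (Ned, 630, mkt, 31, 8), (Ned, 630, mkt, 31, 9), (Vic, 6650, k2, 19, 2), (Vic, 6650, k2, 19, 5), (Vic, 6650, k2, 19, 8)}
(Proj ⨝ Assign) ⋈ Dept (natural join on dept): {(Vic, 6650, k2, 19, 2, 1410), (Vic, 6650, k2, 19, 2, 7070), (Vic, 6650, k2, 19, 2, 8910), (Vic, 6650, k2, 19, 2, 9760), (Vic, 6650, k2, 19, 5, 1410), (Vic, 6650, k2, 19, 5, 7070), (Vic, 6650, k2, 19, 5, 8910), (Vic, 6650, k2, 19, 5, 9760), (Vic, 6650, k2, 19, 8, 1410), (Vic, 6650, k2, 19, 8, 7070), (Vic, 6650, k2, 19, 8, 8910), (Vic, 6650, k2, 19, 8, 9760)}
Apply σ_{budget ≥ salary}; surviving tuples: {(Vic, 6650, k2, 19, 2, 7070), (Vic, 6650, k2, 19, 2, 8910), (Vic, 6650, k2, 19, 2, 9760), (Vic, 6650, k2, 19, 5, 7070), (Vic, 6650, k2, 19, 5, 8910), (Vic, 6650, k2, 19, 5, 9760), (Vic, 6650, k2, 19, 8, 7070), (Vic, 6650, k2, 19, 8, 8910), (Vic, 6650, k2, 19, 8, 9760)}
Apply σ_{budget = 7070}; surviving tuples: {(Vic, 6650, k2, 19, 2, 7070), (Vic, 6650, k2, 19, 5, 7070), (Vic, 6650, k2, 19, 8, 7070)}
π[budget, floor]: project onto (budget, floor) → {(7070, 2), (7070, 5), (7070, 8)}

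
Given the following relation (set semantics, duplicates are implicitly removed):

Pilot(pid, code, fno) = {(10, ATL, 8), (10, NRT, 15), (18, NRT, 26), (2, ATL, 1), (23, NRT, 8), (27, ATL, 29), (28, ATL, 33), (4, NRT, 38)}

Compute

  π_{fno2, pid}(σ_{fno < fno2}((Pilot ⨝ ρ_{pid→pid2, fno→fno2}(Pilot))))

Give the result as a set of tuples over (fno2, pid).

ρ[pid→pid2, fno→fno2]: schema becomes (pid2, code, fno2); tuples unchanged.
Joining Pilot and ρ_{pid→pid2, fno→fno2}(Pilot) on code yields {(10, ATL, 8, 10, 8), (10, ATL, 8, 2, 1), (10, ATL, 8, 27, 29), (10, ATL, 8, 28, 33), (10, NRT, 15, 10, 15), (10, NRT, 15, 18, 26), (10, NRT, 15, 23, 8), (10, NRT, 15, 4, 38), (18, NRT, 26, 10, 15), (18, NRT, 26, 18, 26), (18, NRT, 26, 23, 8), (18, NRT, 26, 4, 38), (2, ATL, 1, 10, 8), (2, ATL, 1, 2, 1), (2, ATL, 1, 27, 29), (2, ATL, 1, 28, 33), (23, NRT, 8, 10, 15), (23, NRT, 8, 18, 26), (23, NRT, 8, 23, 8), (23, NRT, 8, 4, 38), (27, ATL, 29, 10, 8), (27, ATL, 29, 2, 1), (27, ATL, 29, 27, 29), (27, ATL, 29, 28, 33), (28, ATL, 33, 10, 8), (28, ATL, 33, 2, 1), (28, ATL, 33, 27, 29), (28, ATL, 33, 28, 33), (4, NRT, 38, 10, 15), (4, NRT, 38, 18, 26), (4, NRT, 38, 23, 8), (4, NRT, 38, 4, 38)}.
σ[fno < fno2]: keep tuples satisfying fno < fno2 → {(10, ATL, 8, 27, 29), (10, ATL, 8, 28, 33), (10, NRT, 15, 18, 26), (10, NRT, 15, 4, 38), (18, NRT, 26, 4, 38), (2, ATL, 1, 10, 8), (2, ATL, 1, 27, 29), (2, ATL, 1, 28, 33), (23, NRT, 8, 10, 15), (23, NRT, 8, 18, 26), (23, NRT, 8, 4, 38), (27, ATL, 29, 28, 33)}
Projecting to fno2, pid: {(15, 23), (26, 10), (26, 23), (29, 10), (29, 2), (33, 10), (33, 2), (33, 27), (38, 10), (38, 18), (38, 23), (8, 2)}

{(15, 23), (26, 10), (26, 23), (29, 10), (29, 2), (33, 10), (33, 2), (33, 27), (38, 10), (38, 18), (38, 23), (8, 2)}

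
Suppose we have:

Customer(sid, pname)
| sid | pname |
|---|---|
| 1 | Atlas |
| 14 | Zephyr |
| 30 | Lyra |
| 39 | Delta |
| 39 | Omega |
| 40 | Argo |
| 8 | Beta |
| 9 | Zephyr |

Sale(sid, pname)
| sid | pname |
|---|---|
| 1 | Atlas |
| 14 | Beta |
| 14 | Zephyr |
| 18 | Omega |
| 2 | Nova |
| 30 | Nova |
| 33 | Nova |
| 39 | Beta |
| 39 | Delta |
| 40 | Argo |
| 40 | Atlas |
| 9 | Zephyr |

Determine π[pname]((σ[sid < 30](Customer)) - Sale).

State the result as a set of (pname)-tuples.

{Beta}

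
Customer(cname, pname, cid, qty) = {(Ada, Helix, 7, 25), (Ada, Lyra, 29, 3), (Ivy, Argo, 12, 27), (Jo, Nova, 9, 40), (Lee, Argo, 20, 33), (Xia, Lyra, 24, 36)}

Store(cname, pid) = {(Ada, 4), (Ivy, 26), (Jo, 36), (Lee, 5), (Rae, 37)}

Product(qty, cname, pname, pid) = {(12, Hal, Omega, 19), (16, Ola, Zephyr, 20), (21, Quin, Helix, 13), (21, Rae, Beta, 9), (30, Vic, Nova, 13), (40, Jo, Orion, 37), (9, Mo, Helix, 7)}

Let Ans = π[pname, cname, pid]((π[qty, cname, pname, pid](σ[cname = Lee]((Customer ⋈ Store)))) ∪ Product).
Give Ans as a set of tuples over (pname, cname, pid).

{(Argo, Lee, 5), (Beta, Rae, 9), (Helix, Mo, 7), (Helix, Quin, 13), (Nova, Vic, 13), (Omega, Hal, 19), (Orion, Jo, 37), (Zephyr, Ola, 20)}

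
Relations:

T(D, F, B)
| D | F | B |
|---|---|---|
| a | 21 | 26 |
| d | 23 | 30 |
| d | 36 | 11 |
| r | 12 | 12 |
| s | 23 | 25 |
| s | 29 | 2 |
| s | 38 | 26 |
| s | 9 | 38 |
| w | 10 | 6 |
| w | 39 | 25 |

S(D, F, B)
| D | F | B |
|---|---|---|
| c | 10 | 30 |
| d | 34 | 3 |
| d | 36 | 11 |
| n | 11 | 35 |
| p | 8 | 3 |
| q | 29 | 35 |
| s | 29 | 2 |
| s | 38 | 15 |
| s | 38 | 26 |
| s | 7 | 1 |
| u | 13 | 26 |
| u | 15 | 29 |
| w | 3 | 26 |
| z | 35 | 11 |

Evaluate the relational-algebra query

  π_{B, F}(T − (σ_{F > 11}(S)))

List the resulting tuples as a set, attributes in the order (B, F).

{(12, 12), (25, 23), (25, 39), (26, 21), (30, 23), (38, 9), (6, 10)}

Apply σ_{F > 11}; surviving tuples: {(d, 34, 3), (d, 36, 11), (q, 29, 35), (s, 29, 2), (s, 38, 15), (s, 38, 26), (u, 13, 26), (u, 15, 29), (z, 35, 11)}
Difference: {(a, 21, 26), (d, 23, 30), (d, 36, 11), (r, 12, 12), (s, 23, 25), (s, 29, 2), (s, 38, 26), (s, 9, 38), (w, 10, 6), (w, 39, 25)} with {(d, 34, 3), (d, 36, 11), (q, 29, 35), (s, 29, 2), (s, 38, 15), (s, 38, 26), (u, 13, 26), (u, 15, 29), (z, 35, 11)} → {(a, 21, 26), (d, 23, 30), (r, 12, 12), (s, 23, 25), (s, 9, 38), (w, 10, 6), (w, 39, 25)}
π[B, F]: project onto (B, F) → {(12, 12), (25, 23), (25, 39), (26, 21), (30, 23), (38, 9), (6, 10)}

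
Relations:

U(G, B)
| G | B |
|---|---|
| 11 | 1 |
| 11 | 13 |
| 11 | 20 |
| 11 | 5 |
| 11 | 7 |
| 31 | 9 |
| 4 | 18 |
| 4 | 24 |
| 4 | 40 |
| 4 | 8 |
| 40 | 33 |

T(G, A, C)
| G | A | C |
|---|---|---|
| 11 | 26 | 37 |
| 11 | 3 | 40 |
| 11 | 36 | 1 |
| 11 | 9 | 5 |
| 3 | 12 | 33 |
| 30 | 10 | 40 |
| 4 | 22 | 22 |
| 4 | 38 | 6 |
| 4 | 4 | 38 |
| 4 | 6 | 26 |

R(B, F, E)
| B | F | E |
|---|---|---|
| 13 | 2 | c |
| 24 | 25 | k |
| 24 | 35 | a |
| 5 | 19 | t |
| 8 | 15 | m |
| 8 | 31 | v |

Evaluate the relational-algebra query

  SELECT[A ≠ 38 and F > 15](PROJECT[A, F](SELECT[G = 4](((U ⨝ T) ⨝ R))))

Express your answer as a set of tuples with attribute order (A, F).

Joining U and T on G yields {(11, 1, 26, 37), (11, 1, 3, 40), (11, 1, 36, 1), (11, 1, 9, 5), (11, 13, 26, 37), (11, 13, 3, 40), (11, 13, 36, 1), (11, 13, 9, 5), (11, 20, 26, 37), (11, 20, 3, 40), (11, 20, 36, 1), (11, 20, 9, 5), (11, 5, 26, 37), (11, 5, 3, 40), (11, 5, 36, 1), (11, 5, 9, 5), (11, 7, 26, 37), (11, 7, 3, 40), (11, 7, 36, 1), (11, 7, 9, 5), (4, 18, 22, 22), (4, 18, 38, 6), (4, 18, 4, 38), (4, 18, 6, 26), (4, 24, 22, 22), (4, 24, 38, 6), (4, 24, 4, 38), (4, 24, 6, 26), (4, 40, 22, 22), (4, 40, 38, 6), (4, 40, 4, 38), (4, 40, 6, 26), (4, 8, 22, 22), (4, 8, 38, 6), (4, 8, 4, 38), (4, 8, 6, 26)}.
Joining (U ⨝ T) and R on B yields {(11, 13, 26, 37, 2, c), (11, 13, 3, 40, 2, c), (11, 13, 36, 1, 2, c), (11, 13, 9, 5, 2, c), (11, 5, 26, 37, 19, t), (11, 5, 3, 40, 19, t), (11, 5, 36, 1, 19, t), (11, 5, 9, 5, 19, t), (4, 24, 22, 22, 25, k), (4, 24, 22, 22, 35, a), (4, 24, 38, 6, 25, k), (4, 24, 38, 6, 35, a), (4, 24, 4, 38, 25, k), (4, 24, 4, 38, 35, a), (4, 24, 6, 26, 25, k), (4, 24, 6, 26, 35, a), (4, 8, 22, 22, 15, m), (4, 8, 22, 22, 31, v), (4, 8, 38, 6, 15, m), (4, 8, 38, 6, 31, v), (4, 8, 4, 38, 15, m), (4, 8, 4, 38, 31, v), (4, 8, 6, 26, 15, m), (4, 8, 6, 26, 31, v)}.
Apply σ_{G = 4}; surviving tuples: {(4, 24, 22, 22, 25, k), (4, 24, 22, 22, 35, a), (4, 24, 38, 6, 25, k), (4, 24, 38, 6, 35, a), (4, 24, 4, 38, 25, k), (4, 24, 4, 38, 35, a), (4, 24, 6, 26, 25, k), (4, 24, 6, 26, 35, a), (4, 8, 22, 22, 15, m), (4, 8, 22, 22, 31, v), (4, 8, 38, 6, 15, m), (4, 8, 38, 6, 31, v), (4, 8, 4, 38, 15, m), (4, 8, 4, 38, 31, v), (4, 8, 6, 26, 15, m), (4, 8, 6, 26, 31, v)}
π_{A, F} gives {(22, 15), (22, 25), (22, 31), (22, 35), (38, 15), (38, 25), (38, 31), (38, 35), (4, 15), (4, 25), (4, 31), (4, 35), (6, 15), (6, 25), (6, 31), (6, 35)}.
Apply σ_{A ≠ 38 and F > 15}; surviving tuples: {(22, 25), (22, 31), (22, 35), (4, 25), (4, 31), (4, 35), (6, 25), (6, 31), (6, 35)}

{(22, 25), (22, 31), (22, 35), (4, 25), (4, 31), (4, 35), (6, 25), (6, 31), (6, 35)}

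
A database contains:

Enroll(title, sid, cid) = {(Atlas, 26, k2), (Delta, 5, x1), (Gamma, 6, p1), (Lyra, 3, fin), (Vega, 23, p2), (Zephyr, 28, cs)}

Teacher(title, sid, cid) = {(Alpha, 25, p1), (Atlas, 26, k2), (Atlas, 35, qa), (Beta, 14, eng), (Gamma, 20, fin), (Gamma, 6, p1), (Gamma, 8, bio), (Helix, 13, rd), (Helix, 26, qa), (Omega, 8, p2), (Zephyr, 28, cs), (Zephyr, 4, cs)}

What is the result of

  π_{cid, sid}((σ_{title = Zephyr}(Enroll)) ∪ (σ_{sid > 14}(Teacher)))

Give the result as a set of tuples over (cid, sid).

{(cs, 28), (fin, 20), (k2, 26), (p1, 25), (qa, 26), (qa, 35)}

Selection title = Zephyr: {(Zephyr, 28, cs)}
Selection sid > 14: {(Alpha, 25, p1), (Atlas, 26, k2), (Atlas, 35, qa), (Gamma, 20, fin), (Helix, 26, qa), (Zephyr, 28, cs)}
Union: {(Zephyr, 28, cs)} with {(Alpha, 25, p1), (Atlas, 26, k2), (Atlas, 35, qa), (Gamma, 20, fin), (Helix, 26, qa), (Zephyr, 28, cs)} → {(Alpha, 25, p1), (Atlas, 26, k2), (Atlas, 35, qa), (Gamma, 20, fin), (Helix, 26, qa), (Zephyr, 28, cs)}
Projecting to cid, sid: {(cs, 28), (fin, 20), (k2, 26), (p1, 25), (qa, 26), (qa, 35)}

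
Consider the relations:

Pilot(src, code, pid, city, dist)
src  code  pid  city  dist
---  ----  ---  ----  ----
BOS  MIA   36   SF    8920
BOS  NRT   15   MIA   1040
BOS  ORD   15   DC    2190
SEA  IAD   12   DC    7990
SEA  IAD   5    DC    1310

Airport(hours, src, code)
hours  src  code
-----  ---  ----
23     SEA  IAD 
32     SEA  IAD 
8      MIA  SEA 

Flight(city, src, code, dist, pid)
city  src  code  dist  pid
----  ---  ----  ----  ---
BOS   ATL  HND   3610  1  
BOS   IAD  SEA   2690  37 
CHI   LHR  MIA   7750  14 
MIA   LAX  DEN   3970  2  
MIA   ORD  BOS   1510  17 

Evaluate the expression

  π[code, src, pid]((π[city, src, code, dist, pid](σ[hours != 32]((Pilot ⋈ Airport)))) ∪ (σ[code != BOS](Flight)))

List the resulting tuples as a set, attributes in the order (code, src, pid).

{(DEN, LAX, 2), (HND, ATL, 1), (IAD, SEA, 12), (IAD, SEA, 5), (MIA, LHR, 14), (SEA, IAD, 37)}

Natural join on src, code: {(SEA, IAD, 12, DC, 7990, 23), (SEA, IAD, 12, DC, 7990, 32), (SEA, IAD, 5, DC, 1310, 23), (SEA, IAD, 5, DC, 1310, 32)}
σ[hours != 32]: keep tuples satisfying hours != 32 → {(SEA, IAD, 12, DC, 7990, 23), (SEA, IAD, 5, DC, 1310, 23)}
π[city, src, code, dist, pid]: project onto (city, src, code, dist, pid) → {(DC, SEA, IAD, 1310, 5), (DC, SEA, IAD, 7990, 12)}
σ[code != BOS]: keep tuples satisfying code != BOS → {(BOS, ATL, HND, 3610, 1), (BOS, IAD, SEA, 2690, 37), (CHI, LHR, MIA, 7750, 14), (MIA, LAX, DEN, 3970, 2)}
Union: {(DC, SEA, IAD, 1310, 5), (DC, SEA, IAD, 7990, 12)} with {(BOS, ATL, HND, 3610, 1), (BOS, IAD, SEA, 2690, 37), (CHI, LHR, MIA, 7750, 14), (MIA, LAX, DEN, 3970, 2)} → {(BOS, ATL, HND, 3610, 1), (BOS, IAD, SEA, 2690, 37), (CHI, LHR, MIA, 7750, 14), (DC, SEA, IAD, 1310, 5), (DC, SEA, IAD, 7990, 12), (MIA, LAX, DEN, 3970, 2)}
π[code, src, pid]: project onto (code, src, pid) → {(DEN, LAX, 2), (HND, ATL, 1), (IAD, SEA, 12), (IAD, SEA, 5), (MIA, LHR, 14), (SEA, IAD, 37)}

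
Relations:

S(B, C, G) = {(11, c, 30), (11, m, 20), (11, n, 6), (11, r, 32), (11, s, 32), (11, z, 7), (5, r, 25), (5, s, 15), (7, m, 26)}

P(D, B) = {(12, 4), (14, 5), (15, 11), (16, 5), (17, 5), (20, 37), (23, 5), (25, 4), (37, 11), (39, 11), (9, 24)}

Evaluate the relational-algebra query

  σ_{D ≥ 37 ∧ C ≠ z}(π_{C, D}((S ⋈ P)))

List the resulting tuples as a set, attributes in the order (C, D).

S ⋈ P (natural join on B): {(11, c, 30, 15), (11, c, 30, 37), (11, c, 30, 39), (11, m, 20, 15), (11, m, 20, 37), (11, m, 20, 39), (11, n, 6, 15), (11, n, 6, 37), (11, n, 6, 39), (11, r, 32, 15), (11, r, 32, 37), (11, r, 32, 39), (11, s, 32, 15), (11, s, 32, 37), (11, s, 32, 39), (11, z, 7, 15), (11, z, 7, 37), (11, z, 7, 39), (5, r, 25, 14), (5, r, 25, 16), (5, r, 25, 17), (5, r, 25, 23), (5, s, 15, 14), (5, s, 15, 16), (5, s, 15, 17), (5, s, 15, 23)}
π[C, D]: project onto (C, D) → {(c, 15), (c, 37), (c, 39), (m, 15), (m, 37), (m, 39), (n, 15), (n, 37), (n, 39), (r, 14), (r, 15), (r, 16), (r, 17), (r, 23), (r, 37), (r, 39), (s, 14), (s, 15), (s, 16), (s, 17), (s, 23), (s, 37), (s, 39), (z, 15), (z, 37), (z, 39)}
Selection D ≥ 37 ∧ C ≠ z: {(c, 37), (c, 39), (m, 37), (m, 39), (n, 37), (n, 39), (r, 37), (r, 39), (s, 37), (s, 39)}

{(c, 37), (c, 39), (m, 37), (m, 39), (n, 37), (n, 39), (r, 37), (r, 39), (s, 37), (s, 39)}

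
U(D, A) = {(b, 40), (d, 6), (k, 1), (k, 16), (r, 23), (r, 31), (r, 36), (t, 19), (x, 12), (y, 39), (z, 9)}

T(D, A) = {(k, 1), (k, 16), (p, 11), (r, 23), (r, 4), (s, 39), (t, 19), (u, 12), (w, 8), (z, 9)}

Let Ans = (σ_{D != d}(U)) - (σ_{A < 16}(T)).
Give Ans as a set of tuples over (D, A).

{(b, 40), (k, 16), (r, 23), (r, 31), (r, 36), (t, 19), (x, 12), (y, 39)}

Filtering on D != d leaves {(b, 40), (k, 1), (k, 16), (r, 23), (r, 31), (r, 36), (t, 19), (x, 12), (y, 39), (z, 9)}.
Filtering on A < 16 leaves {(k, 1), (p, 11), (r, 4), (u, 12), (w, 8), (z, 9)}.
Set difference of the two operands is {(b, 40), (k, 16), (r, 23), (r, 31), (r, 36), (t, 19), (x, 12), (y, 39)}.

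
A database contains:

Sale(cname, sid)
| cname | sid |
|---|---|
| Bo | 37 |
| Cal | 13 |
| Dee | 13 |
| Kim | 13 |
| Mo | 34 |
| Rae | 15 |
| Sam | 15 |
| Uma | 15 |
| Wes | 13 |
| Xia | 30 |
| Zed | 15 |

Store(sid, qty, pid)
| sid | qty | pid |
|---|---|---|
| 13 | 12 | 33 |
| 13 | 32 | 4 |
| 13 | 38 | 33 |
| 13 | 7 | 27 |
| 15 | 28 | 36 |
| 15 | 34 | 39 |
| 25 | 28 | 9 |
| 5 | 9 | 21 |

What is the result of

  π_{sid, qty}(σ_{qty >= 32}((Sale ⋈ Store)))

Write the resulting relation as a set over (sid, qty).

Sale ⋈ Store (natural join on sid): {(Cal, 13, 12, 33), (Cal, 13, 32, 4), (Cal, 13, 38, 33), (Cal, 13, 7, 27), (Dee, 13, 12, 33), (Dee, 13, 32, 4), (Dee, 13, 38, 33), (Dee, 13, 7, 27), (Kim, 13, 12, 33), (Kim, 13, 32, 4), (Kim, 13, 38, 33), (Kim, 13, 7, 27), (Rae, 15, 28, 36), (Rae, 15, 34, 39), (Sam, 15, 28, 36), (Sam, 15, 34, 39), (Uma, 15, 28, 36), (Uma, 15, 34, 39), (Wes, 13, 12, 33), (Wes, 13, 32, 4), (Wes, 13, 38, 33), (Wes, 13, 7, 27), (Zed, 15, 28, 36), (Zed, 15, 34, 39)}
σ[qty >= 32]: keep tuples satisfying qty >= 32 → {(Cal, 13, 32, 4), (Cal, 13, 38, 33), (Dee, 13, 32, 4), (Dee, 13, 38, 33), (Kim, 13, 32, 4), (Kim, 13, 38, 33), (Rae, 15, 34, 39), (Sam, 15, 34, 39), (Uma, 15, 34, 39), (Wes, 13, 32, 4), (Wes, 13, 38, 33), (Zed, 15, 34, 39)}
Keep only column(s) sid, qty (9 duplicate(s) eliminated): {(13, 32), (13, 38), (15, 34)}

{(13, 32), (13, 38), (15, 34)}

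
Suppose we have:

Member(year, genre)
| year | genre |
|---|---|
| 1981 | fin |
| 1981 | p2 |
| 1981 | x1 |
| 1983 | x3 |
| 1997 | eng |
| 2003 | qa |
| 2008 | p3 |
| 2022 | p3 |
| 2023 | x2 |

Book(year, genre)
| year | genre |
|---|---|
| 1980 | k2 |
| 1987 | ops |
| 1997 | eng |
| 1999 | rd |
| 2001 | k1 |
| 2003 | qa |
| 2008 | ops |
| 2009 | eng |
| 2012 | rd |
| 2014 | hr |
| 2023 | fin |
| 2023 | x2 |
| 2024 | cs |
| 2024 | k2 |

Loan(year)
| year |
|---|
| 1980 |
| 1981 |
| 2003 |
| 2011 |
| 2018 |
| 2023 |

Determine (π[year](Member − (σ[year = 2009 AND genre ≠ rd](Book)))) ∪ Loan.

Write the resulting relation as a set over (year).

{1980, 1981, 1983, 1997, 2003, 2008, 2011, 2018, 2022, 2023}

σ[year = 2009 AND genre ≠ rd]: keep tuples satisfying year = 2009 AND genre ≠ rd → {(2009, eng)}
Taking the difference: {(1981, fin), (1981, p2), (1981, x1), (1983, x3), (1997, eng), (2003, qa), (2008, p3), (2022, p3), (2023, x2)}
Keep only column(s) year (2 duplicate(s) eliminated): {1981, 1983, 1997, 2003, 2008, 2022, 2023}
Taking the union: {1980, 1981, 1983, 1997, 2003, 2008, 2011, 2018, 2022, 2023}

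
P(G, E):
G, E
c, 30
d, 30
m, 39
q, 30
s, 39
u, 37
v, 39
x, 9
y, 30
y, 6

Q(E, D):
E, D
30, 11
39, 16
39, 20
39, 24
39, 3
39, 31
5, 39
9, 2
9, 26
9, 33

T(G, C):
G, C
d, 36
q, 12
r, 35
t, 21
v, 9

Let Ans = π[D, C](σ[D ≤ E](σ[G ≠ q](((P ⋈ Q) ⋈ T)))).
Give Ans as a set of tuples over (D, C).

P ⋈ Q (natural join on E): {(c, 30, 11), (d, 30, 11), (m, 39, 16), (m, 39, 20), (m, 39, 24), (m, 39, 3), (m, 39, 31), (q, 30, 11), (s, 39, 16), (s, 39, 20), (s, 39, 24), (s, 39, 3), (s, 39, 31), (v, 39, 16), (v, 39, 20), (v, 39, 24), (v, 39, 3), (v, 39, 31), (x, 9, 2), (x, 9, 26), (x, 9, 33), (y, 30, 11)}
(P ⋈ Q) ⋈ T (natural join on G): {(d, 30, 11, 36), (q, 30, 11, 12), (v, 39, 16, 9), (v, 39, 20, 9), (v, 39, 24, 9), (v, 39, 3, 9), (v, 39, 31, 9)}
Apply σ_{G ≠ q}; surviving tuples: {(d, 30, 11, 36), (v, 39, 16, 9), (v, 39, 20, 9), (v, 39, 24, 9), (v, 39, 3, 9), (v, 39, 31, 9)}
Apply σ_{D ≤ E}; surviving tuples: {(d, 30, 11, 36), (v, 39, 16, 9), (v, 39, 20, 9), (v, 39, 24, 9), (v, 39, 3, 9), (v, 39, 31, 9)}
Keep only column(s) D, C: {(11, 36), (16, 9), (20, 9), (24, 9), (3, 9), (31, 9)}

{(11, 36), (16, 9), (20, 9), (24, 9), (3, 9), (31, 9)}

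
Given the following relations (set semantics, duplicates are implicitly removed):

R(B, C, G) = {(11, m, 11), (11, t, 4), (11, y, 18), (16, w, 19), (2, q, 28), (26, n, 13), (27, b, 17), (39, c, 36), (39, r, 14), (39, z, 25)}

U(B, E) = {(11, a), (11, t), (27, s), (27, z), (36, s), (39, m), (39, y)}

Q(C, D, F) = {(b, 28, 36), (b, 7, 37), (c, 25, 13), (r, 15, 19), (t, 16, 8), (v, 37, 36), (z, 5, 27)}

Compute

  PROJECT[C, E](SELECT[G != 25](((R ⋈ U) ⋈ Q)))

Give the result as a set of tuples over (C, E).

Joining R and U on B yields {(11, m, 11, a), (11, m, 11, t), (11, t, 4, a), (11, t, 4, t), (11, y, 18, a), (11, y, 18, t), (27, b, 17, s), (27, b, 17, z), (39, c, 36, m), (39, c, 36, y), (39, r, 14, m), (39, r, 14, y), (39, z, 25, m), (39, z, 25, y)}.
Joining (R ⋈ U) and Q on C yields {(11, t, 4, a, 16, 8), (11, t, 4, t, 16, 8), (27, b, 17, s, 28, 36), (27, b, 17, s, 7, 37), (27, b, 17, z, 28, 36), (27, b, 17, z, 7, 37), (39, c, 36, m, 25, 13), (39, c, 36, y, 25, 13), (39, r, 14, m, 15, 19), (39, r, 14, y, 15, 19), (39, z, 25, m, 5, 27), (39, z, 25, y, 5, 27)}.
σ[G != 25]: keep tuples satisfying G != 25 → {(11, t, 4, a, 16, 8), (11, t, 4, t, 16, 8), (27, b, 17, s, 28, 36), (27, b, 17, s, 7, 37), (27, b, 17, z, 28, 36), (27, b, 17, z, 7, 37), (39, c, 36, m, 25, 13), (39, c, 36, y, 25, 13), (39, r, 14, m, 15, 19), (39, r, 14, y, 15, 19)}
π[C, E]: project onto (C, E) (2 duplicate(s) eliminated) → {(b, s), (b, z), (c, m), (c, y), (r, m), (r, y), (t, a), (t, t)}

{(b, s), (b, z), (c, m), (c, y), (r, m), (r, y), (t, a), (t, t)}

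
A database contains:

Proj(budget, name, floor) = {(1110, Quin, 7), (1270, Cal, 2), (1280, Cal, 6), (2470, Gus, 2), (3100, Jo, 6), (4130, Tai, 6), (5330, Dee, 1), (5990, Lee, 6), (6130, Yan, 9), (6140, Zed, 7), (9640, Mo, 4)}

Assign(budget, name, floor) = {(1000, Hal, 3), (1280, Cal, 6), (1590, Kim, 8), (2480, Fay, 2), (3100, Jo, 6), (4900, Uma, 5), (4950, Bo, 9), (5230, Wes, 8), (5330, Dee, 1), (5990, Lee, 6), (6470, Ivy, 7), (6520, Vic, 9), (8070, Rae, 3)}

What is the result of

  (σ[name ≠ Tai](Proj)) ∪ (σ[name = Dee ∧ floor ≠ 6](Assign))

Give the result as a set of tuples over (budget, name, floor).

Selection name ≠ Tai: {(1110, Quin, 7), (1270, Cal, 2), (1280, Cal, 6), (2470, Gus, 2), (3100, Jo, 6), (5330, Dee, 1), (5990, Lee, 6), (6130, Yan, 9), (6140, Zed, 7), (9640, Mo, 4)}
Selection name = Dee ∧ floor ≠ 6: {(5330, Dee, 1)}
Union: {(1110, Quin, 7), (1270, Cal, 2), (1280, Cal, 6), (2470, Gus, 2), (3100, Jo, 6), (5330, Dee, 1), (5990, Lee, 6), (6130, Yan, 9), (6140, Zed, 7), (9640, Mo, 4)} with {(5330, Dee, 1)} → {(1110, Quin, 7), (1270, Cal, 2), (1280, Cal, 6), (2470, Gus, 2), (3100, Jo, 6), (5330, Dee, 1), (5990, Lee, 6), (6130, Yan, 9), (6140, Zed, 7), (9640, Mo, 4)}

{(1110, Quin, 7), (1270, Cal, 2), (1280, Cal, 6), (2470, Gus, 2), (3100, Jo, 6), (5330, Dee, 1), (5990, Lee, 6), (6130, Yan, 9), (6140, Zed, 7), (9640, Mo, 4)}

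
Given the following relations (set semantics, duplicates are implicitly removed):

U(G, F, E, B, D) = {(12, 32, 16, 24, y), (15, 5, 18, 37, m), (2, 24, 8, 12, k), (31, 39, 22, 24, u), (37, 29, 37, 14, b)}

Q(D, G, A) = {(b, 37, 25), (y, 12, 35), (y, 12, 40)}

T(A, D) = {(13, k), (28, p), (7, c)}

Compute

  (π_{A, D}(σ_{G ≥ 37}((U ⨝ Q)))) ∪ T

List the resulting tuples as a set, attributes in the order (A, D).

Joining U and Q on G, D yields {(12, 32, 16, 24, y, 35), (12, 32, 16, 24, y, 40), (37, 29, 37, 14, b, 25)}.
σ[G ≥ 37]: keep tuples satisfying G ≥ 37 → {(37, 29, 37, 14, b, 25)}
Keep only column(s) A, D: {(25, b)}
Union: {(25, b)} with {(13, k), (28, p), (7, c)} → {(13, k), (25, b), (28, p), (7, c)}

{(13, k), (25, b), (28, p), (7, c)}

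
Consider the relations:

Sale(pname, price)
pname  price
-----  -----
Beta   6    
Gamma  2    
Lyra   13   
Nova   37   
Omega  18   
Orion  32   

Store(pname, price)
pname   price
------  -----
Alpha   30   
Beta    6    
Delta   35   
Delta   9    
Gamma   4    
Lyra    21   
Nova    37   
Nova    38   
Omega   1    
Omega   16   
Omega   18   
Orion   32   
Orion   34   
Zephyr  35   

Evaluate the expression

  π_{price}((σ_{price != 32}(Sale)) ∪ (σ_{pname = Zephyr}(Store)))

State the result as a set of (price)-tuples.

{13, 18, 2, 35, 37, 6}

σ[price != 32]: keep tuples satisfying price != 32 → {(Beta, 6), (Gamma, 2), (Lyra, 13), (Nova, 37), (Omega, 18)}
σ[pname = Zephyr]: keep tuples satisfying pname = Zephyr → {(Zephyr, 35)}
Taking the union: {(Beta, 6), (Gamma, 2), (Lyra, 13), (Nova, 37), (Omega, 18), (Zephyr, 35)}
Projecting to price: {13, 18, 2, 35, 37, 6}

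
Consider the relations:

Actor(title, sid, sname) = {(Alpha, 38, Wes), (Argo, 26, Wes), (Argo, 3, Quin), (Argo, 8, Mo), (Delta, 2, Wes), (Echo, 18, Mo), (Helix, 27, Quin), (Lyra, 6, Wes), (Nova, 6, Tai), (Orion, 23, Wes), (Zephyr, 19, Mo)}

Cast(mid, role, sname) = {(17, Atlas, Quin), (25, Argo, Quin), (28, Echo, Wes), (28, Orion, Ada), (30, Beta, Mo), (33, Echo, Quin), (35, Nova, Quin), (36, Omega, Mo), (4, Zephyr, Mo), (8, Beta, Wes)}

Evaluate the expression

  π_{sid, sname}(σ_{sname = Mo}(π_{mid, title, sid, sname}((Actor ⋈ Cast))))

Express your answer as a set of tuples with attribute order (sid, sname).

{(18, Mo), (19, Mo), (8, Mo)}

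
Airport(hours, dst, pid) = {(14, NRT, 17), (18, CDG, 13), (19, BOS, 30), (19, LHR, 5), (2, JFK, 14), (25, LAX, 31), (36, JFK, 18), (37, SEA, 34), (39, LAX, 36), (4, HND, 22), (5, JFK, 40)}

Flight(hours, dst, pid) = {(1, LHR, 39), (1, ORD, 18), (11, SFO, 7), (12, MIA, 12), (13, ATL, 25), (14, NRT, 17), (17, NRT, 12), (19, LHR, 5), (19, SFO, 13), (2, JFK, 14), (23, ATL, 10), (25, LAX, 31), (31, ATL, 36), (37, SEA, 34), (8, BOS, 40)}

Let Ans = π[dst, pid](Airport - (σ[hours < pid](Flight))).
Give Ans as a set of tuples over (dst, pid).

{(BOS, 30), (CDG, 13), (HND, 22), (JFK, 18), (JFK, 40), (LAX, 36), (LHR, 5), (SEA, 34)}

σ[hours < pid]: keep tuples satisfying hours < pid → {(1, LHR, 39), (1, ORD, 18), (13, ATL, 25), (14, NRT, 17), (2, JFK, 14), (25, LAX, 31), (31, ATL, 36), (8, BOS, 40)}
Difference: {(14, NRT, 17), (18, CDG, 13), (19, BOS, 30), (19, LHR, 5), (2, JFK, 14), (25, LAX, 31), (36, JFK, 18), (37, SEA, 34), (39, LAX, 36), (4, HND, 22), (5, JFK, 40)} with {(1, LHR, 39), (1, ORD, 18), (13, ATL, 25), (14, NRT, 17), (2, JFK, 14), (25, LAX, 31), (31, ATL, 36), (8, BOS, 40)} → {(18, CDG, 13), (19, BOS, 30), (19, LHR, 5), (36, JFK, 18), (37, SEA, 34), (39, LAX, 36), (4, HND, 22), (5, JFK, 40)}
Projecting to dst, pid: {(BOS, 30), (CDG, 13), (HND, 22), (JFK, 18), (JFK, 40), (LAX, 36), (LHR, 5), (SEA, 34)}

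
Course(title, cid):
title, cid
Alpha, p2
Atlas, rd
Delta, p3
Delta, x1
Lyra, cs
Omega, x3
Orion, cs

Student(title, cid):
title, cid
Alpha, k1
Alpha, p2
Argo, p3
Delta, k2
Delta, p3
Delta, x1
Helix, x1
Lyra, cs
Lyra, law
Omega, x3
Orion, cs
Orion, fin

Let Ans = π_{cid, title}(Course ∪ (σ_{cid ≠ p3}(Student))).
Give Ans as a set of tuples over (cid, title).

{(cs, Lyra), (cs, Orion), (fin, Orion), (k1, Alpha), (k2, Delta), (law, Lyra), (p2, Alpha), (p3, Delta), (rd, Atlas), (x1, Delta), (x1, Helix), (x3, Omega)}

σ[cid ≠ p3]: keep tuples satisfying cid ≠ p3 → {(Alpha, k1), (Alpha, p2), (Delta, k2), (Delta, x1), (Helix, x1), (Lyra, cs), (Lyra, law), (Omega, x3), (Orion, cs), (Orion, fin)}
Union: {(Alpha, p2), (Atlas, rd), (Delta, p3), (Delta, x1), (Lyra, cs), (Omega, x3), (Orion, cs)} with {(Alpha, k1), (Alpha, p2), (Delta, k2), (Delta, x1), (Helix, x1), (Lyra, cs), (Lyra, law), (Omega, x3), (Orion, cs), (Orion, fin)} → {(Alpha, k1), (Alpha, p2), (Atlas, rd), (Delta, k2), (Delta, p3), (Delta, x1), (Helix, x1), (Lyra, cs), (Lyra, law), (Omega, x3), (Orion, cs), (Orion, fin)}
π_{cid, title} gives {(cs, Lyra), (cs, Orion), (fin, Orion), (k1, Alpha), (k2, Delta), (law, Lyra), (p2, Alpha), (p3, Delta), (rd, Atlas), (x1, Delta), (x1, Helix), (x3, Omega)}.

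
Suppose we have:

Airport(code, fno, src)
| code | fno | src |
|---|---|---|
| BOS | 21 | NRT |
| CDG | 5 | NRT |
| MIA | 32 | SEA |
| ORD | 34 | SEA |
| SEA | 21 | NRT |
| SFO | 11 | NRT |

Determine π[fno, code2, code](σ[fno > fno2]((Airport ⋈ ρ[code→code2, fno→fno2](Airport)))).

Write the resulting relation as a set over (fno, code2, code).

ρ[code→code2, fno→fno2]: schema becomes (code2, fno2, src); tuples unchanged.
Joining Airport and ρ[code→code2, fno→fno2](Airport) on src yields {(BOS, 21, NRT, BOS, 21), (BOS, 21, NRT, CDG, 5), (BOS, 21, NRT, SEA, 21), (BOS, 21, NRT, SFO, 11), (CDG, 5, NRT, BOS, 21), (CDG, 5, NRT, CDG, 5), (CDG, 5, NRT, SEA, 21), (CDG, 5, NRT, SFO, 11), (MIA, 32, SEA, MIA, 32), (MIA, 32, SEA, ORD, 34), (ORD, 34, SEA, MIA, 32), (ORD, 34, SEA, ORD, 34), (SEA, 21, NRT, BOS, 21), (SEA, 21, NRT, CDG, 5), (SEA, 21, NRT, SEA, 21), (SEA, 21, NRT, SFO, 11), (SFO, 11, NRT, BOS, 21), (SFO, 11, NRT, CDG, 5), (SFO, 11, NRT, SEA, 21), (SFO, 11, NRT, SFO, 11)}.
Filtering on fno > fno2 leaves {(BOS, 21, NRT, CDG, 5), (BOS, 21, NRT, SFO, 11), (ORD, 34, SEA, MIA, 32), (SEA, 21, NRT, CDG, 5), (SEA, 21, NRT, SFO, 11), (SFO, 11, NRT, CDG, 5)}.
π[fno, code2, code]: project onto (fno, code2, code) → {(11, CDG, SFO), (21, CDG, BOS), (21, CDG, SEA), (21, SFO, BOS), (21, SFO, SEA), (34, MIA, ORD)}

{(11, CDG, SFO), (21, CDG, BOS), (21, CDG, SEA), (21, SFO, BOS), (21, SFO, SEA), (34, MIA, ORD)}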